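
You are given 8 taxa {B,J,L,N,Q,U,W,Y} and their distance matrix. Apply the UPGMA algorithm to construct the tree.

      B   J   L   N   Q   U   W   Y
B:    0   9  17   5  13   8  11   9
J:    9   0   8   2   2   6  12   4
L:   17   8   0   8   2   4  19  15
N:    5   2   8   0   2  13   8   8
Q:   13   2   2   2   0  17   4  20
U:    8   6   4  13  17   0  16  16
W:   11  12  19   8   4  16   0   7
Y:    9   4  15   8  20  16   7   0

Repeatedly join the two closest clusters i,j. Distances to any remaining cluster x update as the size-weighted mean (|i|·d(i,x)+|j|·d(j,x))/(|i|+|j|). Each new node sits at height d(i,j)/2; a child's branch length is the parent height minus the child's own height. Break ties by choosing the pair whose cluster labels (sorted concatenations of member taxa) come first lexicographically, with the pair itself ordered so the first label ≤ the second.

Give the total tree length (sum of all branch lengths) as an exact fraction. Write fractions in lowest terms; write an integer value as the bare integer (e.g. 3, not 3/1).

1. join J+N (d=2) ⇒ JN; edges |J|=1, |N|=1
  updated: d(B,JN)=7, d(JN,L)=8, d(JN,Q)=2, d(JN,U)=19/2, d(JN,W)=10, d(JN,Y)=6
2. join JN+Q (d=2) ⇒ JNQ; edges |JN|=0, |Q|=1
  updated: d(B,JNQ)=9, d(JNQ,L)=6, d(JNQ,U)=12, d(JNQ,W)=8, d(JNQ,Y)=32/3
3. join L+U (d=4) ⇒ LU; edges |L|=2, |U|=2
  updated: d(B,LU)=25/2, d(JNQ,LU)=9, d(LU,W)=35/2, d(LU,Y)=31/2
4. join W+Y (d=7) ⇒ WY; edges |W|=7/2, |Y|=7/2
  updated: d(B,WY)=10, d(JNQ,WY)=28/3, d(LU,WY)=33/2
5. join B+JNQ (d=9) ⇒ BJNQ; edges |B|=9/2, |JNQ|=7/2
  updated: d(BJNQ,LU)=79/8, d(BJNQ,WY)=19/2
6. join BJNQ+WY (d=19/2) ⇒ BJNQWY; edges |BJNQ|=1/4, |WY|=5/4
  updated: d(BJNQWY,LU)=145/12
7. join BJNQWY+LU (d=145/12) ⇒ BJLNQUWY; edges |BJNQWY|=31/24, |LU|=97/24
final tree: (((B:9/2,((J:1,N:1):0,Q:1):7/2):1/4,(W:7/2,Y:7/2):5/4):31/24,(L:2,U:2):97/24)
total length: 173/6

173/6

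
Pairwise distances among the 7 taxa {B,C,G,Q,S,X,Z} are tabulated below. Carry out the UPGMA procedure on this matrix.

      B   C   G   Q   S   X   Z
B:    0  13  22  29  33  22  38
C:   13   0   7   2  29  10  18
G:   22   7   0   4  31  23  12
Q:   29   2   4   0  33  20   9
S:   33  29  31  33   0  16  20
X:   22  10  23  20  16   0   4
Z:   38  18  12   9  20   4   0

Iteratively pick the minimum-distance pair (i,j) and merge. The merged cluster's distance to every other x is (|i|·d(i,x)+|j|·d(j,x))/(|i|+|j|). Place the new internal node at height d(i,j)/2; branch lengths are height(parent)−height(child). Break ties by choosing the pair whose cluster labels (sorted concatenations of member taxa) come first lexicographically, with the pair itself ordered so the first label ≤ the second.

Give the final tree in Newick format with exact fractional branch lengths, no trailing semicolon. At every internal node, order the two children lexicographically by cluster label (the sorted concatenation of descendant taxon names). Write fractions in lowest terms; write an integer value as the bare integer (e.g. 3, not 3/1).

step 1: merge (C,Q) at d=2; branch lengths C→1, Q→1; new cluster CQ
  updated: d(B,CQ)=21, d(CQ,G)=11/2, d(CQ,S)=31, d(CQ,X)=15, d(CQ,Z)=27/2
step 2: merge (X,Z) at d=4; branch lengths X→2, Z→2; new cluster XZ
  updated: d(B,XZ)=30, d(CQ,XZ)=57/4, d(G,XZ)=35/2, d(S,XZ)=18
step 3: merge (CQ,G) at d=11/2; branch lengths CQ→7/4, G→11/4; new cluster CGQ
  updated: d(B,CGQ)=64/3, d(CGQ,S)=31, d(CGQ,XZ)=46/3
step 4: merge (CGQ,XZ) at d=46/3; branch lengths CGQ→59/12, XZ→17/3; new cluster CGQXZ
  updated: d(B,CGQXZ)=124/5, d(CGQXZ,S)=129/5
step 5: merge (B,CGQXZ) at d=124/5; branch lengths B→62/5, CGQXZ→71/15; new cluster BCGQXZ
  updated: d(BCGQXZ,S)=27
step 6: merge (BCGQXZ,S) at d=27; branch lengths BCGQXZ→11/10, S→27/2; new cluster BCGQSXZ
final tree: ((B:62/5,(((C:1,Q:1):7/4,G:11/4):59/12,(X:2,Z:2):17/3):71/15):11/10,S:27/2)
total length: 3169/60

((B:62/5,(((C:1,Q:1):7/4,G:11/4):59/12,(X:2,Z:2):17/3):71/15):11/10,S:27/2)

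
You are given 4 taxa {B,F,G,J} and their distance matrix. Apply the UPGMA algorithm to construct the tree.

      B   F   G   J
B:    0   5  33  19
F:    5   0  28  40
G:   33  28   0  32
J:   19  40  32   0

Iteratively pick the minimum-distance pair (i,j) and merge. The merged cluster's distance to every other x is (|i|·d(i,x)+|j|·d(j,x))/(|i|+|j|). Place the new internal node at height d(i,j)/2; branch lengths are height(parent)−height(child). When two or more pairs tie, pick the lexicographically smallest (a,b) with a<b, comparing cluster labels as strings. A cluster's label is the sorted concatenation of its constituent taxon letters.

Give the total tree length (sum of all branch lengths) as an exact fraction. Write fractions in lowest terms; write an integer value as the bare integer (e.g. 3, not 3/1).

1. join B+F (d=5) ⇒ BF; edges |B|=5/2, |F|=5/2
  updated: d(BF,G)=61/2, d(BF,J)=59/2
2. join BF+J (d=59/2) ⇒ BFJ; edges |BF|=49/4, |J|=59/4
  updated: d(BFJ,G)=31
3. join BFJ+G (d=31) ⇒ BFGJ; edges |BFJ|=3/4, |G|=31/2
final tree: (((B:5/2,F:5/2):49/4,J:59/4):3/4,G:31/2)
total length: 193/4

193/4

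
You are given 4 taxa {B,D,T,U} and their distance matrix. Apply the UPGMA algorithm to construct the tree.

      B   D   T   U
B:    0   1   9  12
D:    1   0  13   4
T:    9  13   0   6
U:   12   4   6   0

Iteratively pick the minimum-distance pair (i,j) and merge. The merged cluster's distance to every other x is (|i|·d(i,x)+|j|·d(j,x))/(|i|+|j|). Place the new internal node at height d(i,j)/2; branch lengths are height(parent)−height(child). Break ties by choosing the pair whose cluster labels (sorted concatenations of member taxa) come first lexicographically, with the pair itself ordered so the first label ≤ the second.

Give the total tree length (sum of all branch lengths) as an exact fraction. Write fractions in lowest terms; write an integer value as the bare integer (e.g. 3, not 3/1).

iteration 1: select B,D (d=1); attach at lengths (1/2, 1/2); label the merged cluster BD
  updated: d(BD,T)=11, d(BD,U)=8
iteration 2: select T,U (d=6); attach at lengths (3, 3); label the merged cluster TU
  updated: d(BD,TU)=19/2
iteration 3: select BD,TU (d=19/2); attach at lengths (17/4, 7/4); label the merged cluster BDTU
final tree: ((B:1/2,D:1/2):17/4,(T:3,U:3):7/4)
total length: 13

13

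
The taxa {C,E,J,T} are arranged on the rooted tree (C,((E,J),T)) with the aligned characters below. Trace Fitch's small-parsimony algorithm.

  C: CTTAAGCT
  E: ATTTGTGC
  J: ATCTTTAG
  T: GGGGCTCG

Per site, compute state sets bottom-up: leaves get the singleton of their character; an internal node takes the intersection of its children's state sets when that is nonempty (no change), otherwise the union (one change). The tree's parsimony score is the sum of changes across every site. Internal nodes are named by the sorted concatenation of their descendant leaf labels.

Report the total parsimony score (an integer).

15

[col 0] EJ: children E:{A}, J:{A} ∩→ {A}; cost 0
[col 0] EJT: children EJ:{A}, T:{G} ∪→ {A,G}; cost 1
[col 0] CEJT: children C:{C}, EJT:{A,G} ∪→ {A,C,G}; cost 1
[col 1] EJ: children E:{T}, J:{T} ∩→ {T}; cost 0
[col 1] EJT: children EJ:{T}, T:{G} ∪→ {G,T}; cost 1
[col 1] CEJT: children C:{T}, EJT:{G,T} ∩→ {T}; cost 0
[col 2] EJ: children E:{T}, J:{C} ∪→ {C,T}; cost 1
[col 2] EJT: children EJ:{C,T}, T:{G} ∪→ {C,G,T}; cost 1
[col 2] CEJT: children C:{T}, EJT:{C,G,T} ∩→ {T}; cost 0
[col 3] EJ: children E:{T}, J:{T} ∩→ {T}; cost 0
[col 3] EJT: children EJ:{T}, T:{G} ∪→ {G,T}; cost 1
[col 3] CEJT: children C:{A}, EJT:{G,T} ∪→ {A,G,T}; cost 1
[col 4] EJ: children E:{G}, J:{T} ∪→ {G,T}; cost 1
[col 4] EJT: children EJ:{G,T}, T:{C} ∪→ {C,G,T}; cost 1
[col 4] CEJT: children C:{A}, EJT:{C,G,T} ∪→ {A,C,G,T}; cost 1
[col 5] EJ: children E:{T}, J:{T} ∩→ {T}; cost 0
[col 5] EJT: children EJ:{T}, T:{T} ∩→ {T}; cost 0
[col 5] CEJT: children C:{G}, EJT:{T} ∪→ {G,T}; cost 1
[col 6] EJ: children E:{G}, J:{A} ∪→ {A,G}; cost 1
[col 6] EJT: children EJ:{A,G}, T:{C} ∪→ {A,C,G}; cost 1
[col 6] CEJT: children C:{C}, EJT:{A,C,G} ∩→ {C}; cost 0
[col 7] EJ: children E:{C}, J:{G} ∪→ {C,G}; cost 1
[col 7] EJT: children EJ:{C,G}, T:{G} ∩→ {G}; cost 0
[col 7] CEJT: children C:{T}, EJT:{G} ∪→ {G,T}; cost 1
per-site changes: [2, 1, 2, 2, 3, 1, 2, 2]; total = 15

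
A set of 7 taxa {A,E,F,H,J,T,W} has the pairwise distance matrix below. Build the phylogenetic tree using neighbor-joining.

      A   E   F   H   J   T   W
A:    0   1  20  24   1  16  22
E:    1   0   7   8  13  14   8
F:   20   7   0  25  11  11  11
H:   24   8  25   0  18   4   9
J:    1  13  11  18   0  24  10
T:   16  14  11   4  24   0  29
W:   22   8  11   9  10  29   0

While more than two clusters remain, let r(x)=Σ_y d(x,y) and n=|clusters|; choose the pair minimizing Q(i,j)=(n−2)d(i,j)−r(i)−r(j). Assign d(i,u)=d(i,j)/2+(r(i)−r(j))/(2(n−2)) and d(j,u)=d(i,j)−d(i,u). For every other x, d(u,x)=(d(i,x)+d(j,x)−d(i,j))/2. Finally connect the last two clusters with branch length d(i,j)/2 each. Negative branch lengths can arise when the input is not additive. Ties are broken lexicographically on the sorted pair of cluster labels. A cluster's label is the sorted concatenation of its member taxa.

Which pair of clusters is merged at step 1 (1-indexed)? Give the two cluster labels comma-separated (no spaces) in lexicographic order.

1. join H+T (d=4, Q=-166) ⇒ HT; edges |H|=1, |T|=3
  updated: d(A,HT)=18, d(E,HT)=9, d(F,HT)=16, d(HT,J)=19, d(HT,W)=17
2. join A+J (d=1, Q=-112) ⇒ AJ; edges |A|=3/2, |J|=-1/2
  updated: d(AJ,E)=13/2, d(AJ,F)=15, d(AJ,HT)=18, d(AJ,W)=31/2
3. join F+W (d=11, Q=-135/2) ⇒ FW; edges |F|=61/12, |W|=71/12
  updated: d(AJ,FW)=39/4, d(E,FW)=2, d(FW,HT)=11
4. join AJ+E (d=13/2, Q=-155/4) ⇒ AEJ; edges |AJ|=119/16, |E|=-15/16
  updated: d(AEJ,FW)=21/8, d(AEJ,HT)=41/4
5. join AEJ+FW (d=21/8, Q=-191/8) ⇒ AEFJW; edges |AEJ|=15/16, |FW|=27/16
  updated: d(AEFJW,HT)=149/16
6. join AEFJW+HT (d=149/16) ⇒ AEFHJTW; edges |AEFJW|=149/32, |HT|=149/32
final tree: ((((A:3/2,J:-1/2):119/16,E:-15/16):15/16,(F:61/12,W:71/12):27/16):149/32,(H:1,T:3):149/32)
total length: 551/16

H,T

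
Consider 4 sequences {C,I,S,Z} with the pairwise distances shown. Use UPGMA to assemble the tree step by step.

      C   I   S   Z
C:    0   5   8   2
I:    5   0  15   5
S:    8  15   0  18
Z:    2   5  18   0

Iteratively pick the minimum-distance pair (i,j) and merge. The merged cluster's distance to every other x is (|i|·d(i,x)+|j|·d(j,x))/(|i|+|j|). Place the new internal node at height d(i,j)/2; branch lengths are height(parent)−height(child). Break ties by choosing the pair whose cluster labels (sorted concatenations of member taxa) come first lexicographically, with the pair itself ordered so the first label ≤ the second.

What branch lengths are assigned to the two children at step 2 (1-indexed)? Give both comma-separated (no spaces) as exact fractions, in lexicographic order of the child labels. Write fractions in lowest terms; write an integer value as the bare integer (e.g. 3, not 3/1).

1. join C+Z (d=2) ⇒ CZ; edges |C|=1, |Z|=1
  updated: d(CZ,I)=5, d(CZ,S)=13
2. join CZ+I (d=5) ⇒ CIZ; edges |CZ|=3/2, |I|=5/2
  updated: d(CIZ,S)=41/3
3. join CIZ+S (d=41/3) ⇒ CISZ; edges |CIZ|=13/3, |S|=41/6
final tree: (((C:1,Z:1):3/2,I:5/2):13/3,S:41/6)
total length: 103/6

3/2,5/2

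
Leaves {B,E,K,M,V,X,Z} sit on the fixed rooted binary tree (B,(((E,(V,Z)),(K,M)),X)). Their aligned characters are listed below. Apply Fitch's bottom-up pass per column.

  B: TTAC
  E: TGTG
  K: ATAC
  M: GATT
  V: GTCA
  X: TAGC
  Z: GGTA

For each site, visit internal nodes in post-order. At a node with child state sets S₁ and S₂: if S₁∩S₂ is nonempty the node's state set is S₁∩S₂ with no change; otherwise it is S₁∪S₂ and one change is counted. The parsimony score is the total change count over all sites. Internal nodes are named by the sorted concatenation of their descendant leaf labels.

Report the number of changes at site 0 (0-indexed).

3

site 0, node VZ: V={G} ∩ Z={G} → {G} (+0)
site 0, node EVZ: E={T} ∪ VZ={G} → {G,T} (+1)
site 0, node KM: K={A} ∪ M={G} → {A,G} (+1)
site 0, node EKMVZ: EVZ={G,T} ∩ KM={A,G} → {G} (+0)
site 0, node EKMVXZ: EKMVZ={G} ∪ X={T} → {G,T} (+1)
site 0, node BEKMVXZ: B={T} ∩ EKMVXZ={G,T} → {T} (+0)
site 1, node VZ: V={T} ∪ Z={G} → {G,T} (+1)
site 1, node EVZ: E={G} ∩ VZ={G,T} → {G} (+0)
site 1, node KM: K={T} ∪ M={A} → {A,T} (+1)
site 1, node EKMVZ: EVZ={G} ∪ KM={A,T} → {A,G,T} (+1)
site 1, node EKMVXZ: EKMVZ={A,G,T} ∩ X={A} → {A} (+0)
site 1, node BEKMVXZ: B={T} ∪ EKMVXZ={A} → {A,T} (+1)
site 2, node VZ: V={C} ∪ Z={T} → {C,T} (+1)
site 2, node EVZ: E={T} ∩ VZ={C,T} → {T} (+0)
site 2, node KM: K={A} ∪ M={T} → {A,T} (+1)
site 2, node EKMVZ: EVZ={T} ∩ KM={A,T} → {T} (+0)
site 2, node EKMVXZ: EKMVZ={T} ∪ X={G} → {G,T} (+1)
site 2, node BEKMVXZ: B={A} ∪ EKMVXZ={G,T} → {A,G,T} (+1)
site 3, node VZ: V={A} ∩ Z={A} → {A} (+0)
site 3, node EVZ: E={G} ∪ VZ={A} → {A,G} (+1)
site 3, node KM: K={C} ∪ M={T} → {C,T} (+1)
site 3, node EKMVZ: EVZ={A,G} ∪ KM={C,T} → {A,C,G,T} (+1)
site 3, node EKMVXZ: EKMVZ={A,C,G,T} ∩ X={C} → {C} (+0)
site 3, node BEKMVXZ: B={C} ∩ EKMVXZ={C} → {C} (+0)
per-site changes: [3, 4, 4, 3]; total = 14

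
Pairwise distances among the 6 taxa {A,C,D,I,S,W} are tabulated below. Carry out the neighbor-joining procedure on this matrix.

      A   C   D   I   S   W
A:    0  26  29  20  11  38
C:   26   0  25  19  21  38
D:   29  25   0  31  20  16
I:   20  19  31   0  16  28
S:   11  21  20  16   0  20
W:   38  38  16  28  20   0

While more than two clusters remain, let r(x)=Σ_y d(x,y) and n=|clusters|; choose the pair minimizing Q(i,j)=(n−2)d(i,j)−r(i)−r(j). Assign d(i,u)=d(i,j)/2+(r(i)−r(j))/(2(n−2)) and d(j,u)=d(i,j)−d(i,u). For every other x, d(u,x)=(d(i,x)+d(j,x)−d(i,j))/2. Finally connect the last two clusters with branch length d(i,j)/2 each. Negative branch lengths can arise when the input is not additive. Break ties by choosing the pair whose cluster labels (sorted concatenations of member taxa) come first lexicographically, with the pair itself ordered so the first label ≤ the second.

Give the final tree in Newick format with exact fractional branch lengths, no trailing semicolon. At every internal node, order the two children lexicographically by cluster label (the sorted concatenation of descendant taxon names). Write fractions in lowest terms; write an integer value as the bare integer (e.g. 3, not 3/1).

iteration 1: select D,W (d=16, Q=-197); attach at lengths (45/8, 83/8); label the merged cluster DW
  updated: d(A,DW)=51/2, d(C,DW)=47/2, d(DW,I)=43/2, d(DW,S)=12
iteration 2: select A,S (d=11, Q=-219/2); attach at lengths (37/4, 7/4); label the merged cluster AS
  updated: d(AS,C)=18, d(AS,DW)=53/4, d(AS,I)=25/2
iteration 3: select AS,DW (d=53/4, Q=-151/2); attach at lengths (3, 41/4); label the merged cluster ADSW
  updated: d(ADSW,C)=113/8, d(ADSW,I)=83/8
iteration 4: select ADSW,C (d=113/8, Q=-87/2); attach at lengths (11/4, 91/8); label the merged cluster ACDSW
  updated: d(ACDSW,I)=61/8
iteration 5: select ACDSW,I (d=61/8); attach at lengths (61/16, 61/16); label the merged cluster ACDISW
final tree: ((((A:37/4,S:7/4):3,(D:45/8,W:83/8):41/4):11/4,C:91/8):61/16,I:61/16)
total length: 62

((((A:37/4,S:7/4):3,(D:45/8,W:83/8):41/4):11/4,C:91/8):61/16,I:61/16)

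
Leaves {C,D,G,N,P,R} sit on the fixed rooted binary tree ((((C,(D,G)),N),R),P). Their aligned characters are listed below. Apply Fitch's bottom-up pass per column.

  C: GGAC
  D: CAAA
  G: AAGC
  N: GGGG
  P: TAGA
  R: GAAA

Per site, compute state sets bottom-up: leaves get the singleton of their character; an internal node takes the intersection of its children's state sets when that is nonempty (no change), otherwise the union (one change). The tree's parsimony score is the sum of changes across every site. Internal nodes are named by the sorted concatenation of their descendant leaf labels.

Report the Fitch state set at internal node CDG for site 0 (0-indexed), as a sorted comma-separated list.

[col 0] DG: children D:{C}, G:{A} ∪→ {A,C}; cost 1
[col 0] CDG: children C:{G}, DG:{A,C} ∪→ {A,C,G}; cost 1
[col 0] CDGN: children CDG:{A,C,G}, N:{G} ∩→ {G}; cost 0
[col 0] CDGNR: children CDGN:{G}, R:{G} ∩→ {G}; cost 0
[col 0] CDGNPR: children CDGNR:{G}, P:{T} ∪→ {G,T}; cost 1
[col 1] DG: children D:{A}, G:{A} ∩→ {A}; cost 0
[col 1] CDG: children C:{G}, DG:{A} ∪→ {A,G}; cost 1
[col 1] CDGN: children CDG:{A,G}, N:{G} ∩→ {G}; cost 0
[col 1] CDGNR: children CDGN:{G}, R:{A} ∪→ {A,G}; cost 1
[col 1] CDGNPR: children CDGNR:{A,G}, P:{A} ∩→ {A}; cost 0
[col 2] DG: children D:{A}, G:{G} ∪→ {A,G}; cost 1
[col 2] CDG: children C:{A}, DG:{A,G} ∩→ {A}; cost 0
[col 2] CDGN: children CDG:{A}, N:{G} ∪→ {A,G}; cost 1
[col 2] CDGNR: children CDGN:{A,G}, R:{A} ∩→ {A}; cost 0
[col 2] CDGNPR: children CDGNR:{A}, P:{G} ∪→ {A,G}; cost 1
[col 3] DG: children D:{A}, G:{C} ∪→ {A,C}; cost 1
[col 3] CDG: children C:{C}, DG:{A,C} ∩→ {C}; cost 0
[col 3] CDGN: children CDG:{C}, N:{G} ∪→ {C,G}; cost 1
[col 3] CDGNR: children CDGN:{C,G}, R:{A} ∪→ {A,C,G}; cost 1
[col 3] CDGNPR: children CDGNR:{A,C,G}, P:{A} ∩→ {A}; cost 0
per-site changes: [3, 2, 3, 3]; total = 11

A,C,G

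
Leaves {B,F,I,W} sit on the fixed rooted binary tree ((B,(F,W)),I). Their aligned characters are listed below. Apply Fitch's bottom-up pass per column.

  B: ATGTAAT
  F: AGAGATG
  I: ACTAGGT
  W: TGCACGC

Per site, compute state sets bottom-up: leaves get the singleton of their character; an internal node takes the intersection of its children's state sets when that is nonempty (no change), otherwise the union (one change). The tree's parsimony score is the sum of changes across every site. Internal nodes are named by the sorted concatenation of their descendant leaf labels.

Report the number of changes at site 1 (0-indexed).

2

FW@0: {A} ∪ {T} = {A,T} (union, +1)
BFW@0: {A} ∩ {A,T} = {A} (intersection, +0)
BFIW@0: {A} ∩ {A} = {A} (intersection, +0)
FW@1: {G} ∩ {G} = {G} (intersection, +0)
BFW@1: {T} ∪ {G} = {G,T} (union, +1)
BFIW@1: {G,T} ∪ {C} = {C,G,T} (union, +1)
FW@2: {A} ∪ {C} = {A,C} (union, +1)
BFW@2: {G} ∪ {A,C} = {A,C,G} (union, +1)
BFIW@2: {A,C,G} ∪ {T} = {A,C,G,T} (union, +1)
FW@3: {G} ∪ {A} = {A,G} (union, +1)
BFW@3: {T} ∪ {A,G} = {A,G,T} (union, +1)
BFIW@3: {A,G,T} ∩ {A} = {A} (intersection, +0)
FW@4: {A} ∪ {C} = {A,C} (union, +1)
BFW@4: {A} ∩ {A,C} = {A} (intersection, +0)
BFIW@4: {A} ∪ {G} = {A,G} (union, +1)
FW@5: {T} ∪ {G} = {G,T} (union, +1)
BFW@5: {A} ∪ {G,T} = {A,G,T} (union, +1)
BFIW@5: {A,G,T} ∩ {G} = {G} (intersection, +0)
FW@6: {G} ∪ {C} = {C,G} (union, +1)
BFW@6: {T} ∪ {C,G} = {C,G,T} (union, +1)
BFIW@6: {C,G,T} ∩ {T} = {T} (intersection, +0)
per-site changes: [1, 2, 3, 2, 2, 2, 2]; total = 14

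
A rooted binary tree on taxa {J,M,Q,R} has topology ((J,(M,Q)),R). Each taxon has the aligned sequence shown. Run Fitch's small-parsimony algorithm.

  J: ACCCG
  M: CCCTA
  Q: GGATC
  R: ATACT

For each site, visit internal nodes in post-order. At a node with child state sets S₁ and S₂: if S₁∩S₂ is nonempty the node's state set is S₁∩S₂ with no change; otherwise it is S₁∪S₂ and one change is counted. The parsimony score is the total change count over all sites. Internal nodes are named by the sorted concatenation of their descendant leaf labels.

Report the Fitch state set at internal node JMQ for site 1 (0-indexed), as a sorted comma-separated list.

C

MQ@0: {C} ∪ {G} = {C,G} (union, +1)
JMQ@0: {A} ∪ {C,G} = {A,C,G} (union, +1)
JMQR@0: {A,C,G} ∩ {A} = {A} (intersection, +0)
MQ@1: {C} ∪ {G} = {C,G} (union, +1)
JMQ@1: {C} ∩ {C,G} = {C} (intersection, +0)
JMQR@1: {C} ∪ {T} = {C,T} (union, +1)
MQ@2: {C} ∪ {A} = {A,C} (union, +1)
JMQ@2: {C} ∩ {A,C} = {C} (intersection, +0)
JMQR@2: {C} ∪ {A} = {A,C} (union, +1)
MQ@3: {T} ∩ {T} = {T} (intersection, +0)
JMQ@3: {C} ∪ {T} = {C,T} (union, +1)
JMQR@3: {C,T} ∩ {C} = {C} (intersection, +0)
MQ@4: {A} ∪ {C} = {A,C} (union, +1)
JMQ@4: {G} ∪ {A,C} = {A,C,G} (union, +1)
JMQR@4: {A,C,G} ∪ {T} = {A,C,G,T} (union, +1)
per-site changes: [2, 2, 2, 1, 3]; total = 10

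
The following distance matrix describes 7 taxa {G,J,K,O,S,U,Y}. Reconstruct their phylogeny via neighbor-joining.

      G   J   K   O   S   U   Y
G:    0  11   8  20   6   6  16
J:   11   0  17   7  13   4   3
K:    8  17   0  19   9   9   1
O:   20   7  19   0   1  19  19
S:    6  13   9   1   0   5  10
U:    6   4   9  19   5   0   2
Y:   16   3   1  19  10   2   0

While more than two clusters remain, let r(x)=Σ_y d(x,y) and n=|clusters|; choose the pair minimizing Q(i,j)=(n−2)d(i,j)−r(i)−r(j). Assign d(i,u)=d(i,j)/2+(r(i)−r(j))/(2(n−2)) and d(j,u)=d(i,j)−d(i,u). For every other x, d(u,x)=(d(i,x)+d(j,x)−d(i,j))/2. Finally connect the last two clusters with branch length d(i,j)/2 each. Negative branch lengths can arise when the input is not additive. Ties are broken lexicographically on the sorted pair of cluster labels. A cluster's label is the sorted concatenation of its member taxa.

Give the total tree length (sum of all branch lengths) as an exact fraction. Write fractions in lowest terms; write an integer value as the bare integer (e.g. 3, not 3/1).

1. join O+S (d=1, Q=-124) ⇒ OS; edges |O|=23/5, |S|=-18/5
  updated: d(G,OS)=25/2, d(J,OS)=19/2, d(K,OS)=27/2, d(OS,U)=23/2, d(OS,Y)=14
2. join K+Y (d=1, Q=-161/2) ⇒ KY; edges |K|=33/16, |Y|=-17/16
  updated: d(G,KY)=23/2, d(J,KY)=19/2, d(KY,OS)=53/4, d(KY,U)=5
3. join J+OS (d=19/2, Q=-209/4) ⇒ JOS; edges |J|=21/8, |OS|=55/8
  updated: d(G,JOS)=7, d(JOS,KY)=53/8, d(JOS,U)=3
4. join G+JOS (d=7, Q=-217/8) ⇒ GJOS; edges |G|=175/32, |JOS|=49/32
  updated: d(GJOS,KY)=89/16, d(GJOS,U)=1
5. join GJOS+KY (d=89/16, Q=-185/16) ⇒ GJKOSY; edges |GJOS|=25/32, |KY|=153/32
  updated: d(GJKOSY,U)=7/32
6. join GJKOSY+U (d=7/32) ⇒ GJKOSUY; edges |GJKOSY|=7/64, |U|=7/64
final tree: (((G:175/32,(J:21/8,(O:23/5,S:-18/5):55/8):49/32):25/32,(K:33/16,Y:-17/16):153/32):7/64,U:7/64)
total length: 777/32

777/32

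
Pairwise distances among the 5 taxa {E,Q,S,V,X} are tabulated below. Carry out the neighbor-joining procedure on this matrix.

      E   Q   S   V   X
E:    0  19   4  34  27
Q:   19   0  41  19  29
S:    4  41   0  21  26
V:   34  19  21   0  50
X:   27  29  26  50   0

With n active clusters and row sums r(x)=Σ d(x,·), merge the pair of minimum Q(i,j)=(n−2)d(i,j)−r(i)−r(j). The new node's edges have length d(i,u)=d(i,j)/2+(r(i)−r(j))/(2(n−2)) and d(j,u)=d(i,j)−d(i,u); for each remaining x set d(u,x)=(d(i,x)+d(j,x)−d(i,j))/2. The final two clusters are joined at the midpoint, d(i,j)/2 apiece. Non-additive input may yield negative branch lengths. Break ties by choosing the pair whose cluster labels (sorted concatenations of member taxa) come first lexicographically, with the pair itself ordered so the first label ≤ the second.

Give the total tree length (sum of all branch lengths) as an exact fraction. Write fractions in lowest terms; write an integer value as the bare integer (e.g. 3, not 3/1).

step 1: merge (Q,V) at d=19, Q=-175; branch lengths Q→41/6, V→73/6; new cluster QV
  updated: d(E,QV)=17, d(QV,S)=43/2, d(QV,X)=30
step 2: merge (E,S) at d=4, Q=-183/2; branch lengths E→9/8, S→23/8; new cluster ES
  updated: d(ES,QV)=69/4, d(ES,X)=49/2
step 3: merge (ES,QV) at d=69/4, Q=-287/4; branch lengths ES→47/8, QV→91/8; new cluster EQSV
  updated: d(EQSV,X)=149/8
step 4: merge (EQSV,X) at d=149/8; branch lengths EQSV→149/16, X→149/16; new cluster EQSVX
final tree: (((E:9/8,S:23/8):47/8,(Q:41/6,V:73/6):91/8):149/16,X:149/16)
total length: 471/8

471/8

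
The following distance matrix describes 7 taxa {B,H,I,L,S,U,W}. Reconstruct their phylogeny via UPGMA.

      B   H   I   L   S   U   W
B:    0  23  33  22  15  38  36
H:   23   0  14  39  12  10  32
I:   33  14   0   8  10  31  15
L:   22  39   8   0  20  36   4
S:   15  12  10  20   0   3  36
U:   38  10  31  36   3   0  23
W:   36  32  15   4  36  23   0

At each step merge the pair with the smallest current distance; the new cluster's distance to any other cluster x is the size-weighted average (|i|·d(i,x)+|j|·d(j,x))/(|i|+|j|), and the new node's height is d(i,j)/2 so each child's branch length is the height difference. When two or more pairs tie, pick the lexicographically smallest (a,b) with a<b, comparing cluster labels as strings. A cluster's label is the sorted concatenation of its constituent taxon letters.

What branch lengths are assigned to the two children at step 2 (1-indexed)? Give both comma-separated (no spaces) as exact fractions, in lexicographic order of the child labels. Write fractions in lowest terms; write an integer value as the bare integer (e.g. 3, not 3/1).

2,2

iteration 1: select S,U (d=3); attach at lengths (3/2, 3/2); label the merged cluster SU
  updated: d(B,SU)=53/2, d(H,SU)=11, d(I,SU)=41/2, d(L,SU)=28, d(SU,W)=59/2
iteration 2: select L,W (d=4); attach at lengths (2, 2); label the merged cluster LW
  updated: d(B,LW)=29, d(H,LW)=71/2, d(I,LW)=23/2, d(LW,SU)=115/4
iteration 3: select H,SU (d=11); attach at lengths (11/2, 4); label the merged cluster HSU
  updated: d(B,HSU)=76/3, d(HSU,I)=55/3, d(HSU,LW)=31
iteration 4: select I,LW (d=23/2); attach at lengths (23/4, 15/4); label the merged cluster ILW
  updated: d(B,ILW)=91/3, d(HSU,ILW)=241/9
iteration 5: select B,HSU (d=76/3); attach at lengths (38/3, 43/6); label the merged cluster BHSU
  updated: d(BHSU,ILW)=83/3
iteration 6: select BHSU,ILW (d=83/3); attach at lengths (7/6, 97/12); label the merged cluster BHILSUW
final tree: ((B:38/3,(H:11/2,(S:3/2,U:3/2):4):43/6):7/6,(I:23/4,(L:2,W:2):15/4):97/12)
total length: 661/12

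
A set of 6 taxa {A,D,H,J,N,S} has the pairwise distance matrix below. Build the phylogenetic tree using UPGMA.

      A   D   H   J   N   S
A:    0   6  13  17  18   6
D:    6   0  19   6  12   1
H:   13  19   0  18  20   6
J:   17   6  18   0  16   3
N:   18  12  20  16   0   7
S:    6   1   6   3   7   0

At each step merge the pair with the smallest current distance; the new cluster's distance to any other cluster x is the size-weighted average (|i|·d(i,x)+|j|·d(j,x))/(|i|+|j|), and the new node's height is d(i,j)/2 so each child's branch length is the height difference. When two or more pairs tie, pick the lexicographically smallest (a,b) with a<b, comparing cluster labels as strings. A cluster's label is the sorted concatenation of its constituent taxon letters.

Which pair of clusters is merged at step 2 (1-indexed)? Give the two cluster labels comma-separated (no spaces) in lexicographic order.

DS,J

step 1: merge (D,S) at d=1; branch lengths D→1/2, S→1/2; new cluster DS
  updated: d(A,DS)=6, d(DS,H)=25/2, d(DS,J)=9/2, d(DS,N)=19/2
step 2: merge (DS,J) at d=9/2; branch lengths DS→7/4, J→9/4; new cluster DJS
  updated: d(A,DJS)=29/3, d(DJS,H)=43/3, d(DJS,N)=35/3
step 3: merge (A,DJS) at d=29/3; branch lengths A→29/6, DJS→31/12; new cluster ADJS
  updated: d(ADJS,H)=14, d(ADJS,N)=53/4
step 4: merge (ADJS,N) at d=53/4; branch lengths ADJS→43/24, N→53/8; new cluster ADJNS
  updated: d(ADJNS,H)=76/5
step 5: merge (ADJNS,H) at d=76/5; branch lengths ADJNS→39/40, H→38/5; new cluster ADHJNS
final tree: (((A:29/6,((D:1/2,S:1/2):7/4,J:9/4):31/12):43/24,N:53/8):39/40,H:38/5)
total length: 3529/120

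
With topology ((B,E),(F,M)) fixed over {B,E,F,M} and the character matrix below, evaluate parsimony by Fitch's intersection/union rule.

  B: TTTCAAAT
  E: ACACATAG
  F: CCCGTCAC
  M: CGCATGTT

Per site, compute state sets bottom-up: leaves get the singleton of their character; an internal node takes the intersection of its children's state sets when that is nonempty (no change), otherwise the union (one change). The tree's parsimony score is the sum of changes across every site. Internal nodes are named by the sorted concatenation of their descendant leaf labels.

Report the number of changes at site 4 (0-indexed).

site 0, node BE: B={T} ∪ E={A} → {A,T} (+1)
site 0, node FM: F={C} ∩ M={C} → {C} (+0)
site 0, node BEFM: BE={A,T} ∪ FM={C} → {A,C,T} (+1)
site 1, node BE: B={T} ∪ E={C} → {C,T} (+1)
site 1, node FM: F={C} ∪ M={G} → {C,G} (+1)
site 1, node BEFM: BE={C,T} ∩ FM={C,G} → {C} (+0)
site 2, node BE: B={T} ∪ E={A} → {A,T} (+1)
site 2, node FM: F={C} ∩ M={C} → {C} (+0)
site 2, node BEFM: BE={A,T} ∪ FM={C} → {A,C,T} (+1)
site 3, node BE: B={C} ∩ E={C} → {C} (+0)
site 3, node FM: F={G} ∪ M={A} → {A,G} (+1)
site 3, node BEFM: BE={C} ∪ FM={A,G} → {A,C,G} (+1)
site 4, node BE: B={A} ∩ E={A} → {A} (+0)
site 4, node FM: F={T} ∩ M={T} → {T} (+0)
site 4, node BEFM: BE={A} ∪ FM={T} → {A,T} (+1)
site 5, node BE: B={A} ∪ E={T} → {A,T} (+1)
site 5, node FM: F={C} ∪ M={G} → {C,G} (+1)
site 5, node BEFM: BE={A,T} ∪ FM={C,G} → {A,C,G,T} (+1)
site 6, node BE: B={A} ∩ E={A} → {A} (+0)
site 6, node FM: F={A} ∪ M={T} → {A,T} (+1)
site 6, node BEFM: BE={A} ∩ FM={A,T} → {A} (+0)
site 7, node BE: B={T} ∪ E={G} → {G,T} (+1)
site 7, node FM: F={C} ∪ M={T} → {C,T} (+1)
site 7, node BEFM: BE={G,T} ∩ FM={C,T} → {T} (+0)
per-site changes: [2, 2, 2, 2, 1, 3, 1, 2]; total = 15

1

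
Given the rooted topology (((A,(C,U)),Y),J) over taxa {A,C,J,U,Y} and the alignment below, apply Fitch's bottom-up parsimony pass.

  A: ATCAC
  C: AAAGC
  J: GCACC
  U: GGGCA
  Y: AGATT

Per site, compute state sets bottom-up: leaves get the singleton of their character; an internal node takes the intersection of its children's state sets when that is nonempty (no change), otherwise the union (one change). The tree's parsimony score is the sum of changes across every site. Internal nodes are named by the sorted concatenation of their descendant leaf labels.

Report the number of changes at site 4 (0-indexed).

2

[col 0] CU: children C:{A}, U:{G} ∪→ {A,G}; cost 1
[col 0] ACU: children A:{A}, CU:{A,G} ∩→ {A}; cost 0
[col 0] ACUY: children ACU:{A}, Y:{A} ∩→ {A}; cost 0
[col 0] ACJUY: children ACUY:{A}, J:{G} ∪→ {A,G}; cost 1
[col 1] CU: children C:{A}, U:{G} ∪→ {A,G}; cost 1
[col 1] ACU: children A:{T}, CU:{A,G} ∪→ {A,G,T}; cost 1
[col 1] ACUY: children ACU:{A,G,T}, Y:{G} ∩→ {G}; cost 0
[col 1] ACJUY: children ACUY:{G}, J:{C} ∪→ {C,G}; cost 1
[col 2] CU: children C:{A}, U:{G} ∪→ {A,G}; cost 1
[col 2] ACU: children A:{C}, CU:{A,G} ∪→ {A,C,G}; cost 1
[col 2] ACUY: children ACU:{A,C,G}, Y:{A} ∩→ {A}; cost 0
[col 2] ACJUY: children ACUY:{A}, J:{A} ∩→ {A}; cost 0
[col 3] CU: children C:{G}, U:{C} ∪→ {C,G}; cost 1
[col 3] ACU: children A:{A}, CU:{C,G} ∪→ {A,C,G}; cost 1
[col 3] ACUY: children ACU:{A,C,G}, Y:{T} ∪→ {A,C,G,T}; cost 1
[col 3] ACJUY: children ACUY:{A,C,G,T}, J:{C} ∩→ {C}; cost 0
[col 4] CU: children C:{C}, U:{A} ∪→ {A,C}; cost 1
[col 4] ACU: children A:{C}, CU:{A,C} ∩→ {C}; cost 0
[col 4] ACUY: children ACU:{C}, Y:{T} ∪→ {C,T}; cost 1
[col 4] ACJUY: children ACUY:{C,T}, J:{C} ∩→ {C}; cost 0
per-site changes: [2, 3, 2, 3, 2]; total = 12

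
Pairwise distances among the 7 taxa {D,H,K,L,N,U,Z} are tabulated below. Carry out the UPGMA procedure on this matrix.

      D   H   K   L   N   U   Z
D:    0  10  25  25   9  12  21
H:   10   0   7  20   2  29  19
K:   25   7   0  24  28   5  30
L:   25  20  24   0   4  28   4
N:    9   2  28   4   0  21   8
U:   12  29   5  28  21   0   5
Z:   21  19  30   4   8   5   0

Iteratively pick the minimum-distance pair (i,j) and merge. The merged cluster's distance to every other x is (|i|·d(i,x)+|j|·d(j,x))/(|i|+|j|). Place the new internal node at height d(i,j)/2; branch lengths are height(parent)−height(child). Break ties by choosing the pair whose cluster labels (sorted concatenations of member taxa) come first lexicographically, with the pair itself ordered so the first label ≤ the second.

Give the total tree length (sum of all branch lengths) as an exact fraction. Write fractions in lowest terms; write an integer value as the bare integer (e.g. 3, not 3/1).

1. join H+N (d=2) ⇒ HN; edges |H|=1, |N|=1
  updated: d(D,HN)=19/2, d(HN,K)=35/2, d(HN,L)=12, d(HN,U)=25, d(HN,Z)=27/2
2. join L+Z (d=4) ⇒ LZ; edges |L|=2, |Z|=2
  updated: d(D,LZ)=23, d(HN,LZ)=51/4, d(K,LZ)=27, d(LZ,U)=33/2
3. join K+U (d=5) ⇒ KU; edges |K|=5/2, |U|=5/2
  updated: d(D,KU)=37/2, d(HN,KU)=85/4, d(KU,LZ)=87/4
4. join D+HN (d=19/2) ⇒ DHN; edges |D|=19/4, |HN|=15/4
  updated: d(DHN,KU)=61/3, d(DHN,LZ)=97/6
5. join DHN+LZ (d=97/6) ⇒ DHLNZ; edges |DHN|=10/3, |LZ|=73/12
  updated: d(DHLNZ,KU)=209/10
6. join DHLNZ+KU (d=209/10) ⇒ DHKLNUZ; edges |DHLNZ|=71/30, |KU|=159/20
final tree: (((D:19/4,(H:1,N:1):15/4):10/3,(L:2,Z:2):73/12):71/30,(K:5/2,U:5/2):159/20)
total length: 1177/30

1177/30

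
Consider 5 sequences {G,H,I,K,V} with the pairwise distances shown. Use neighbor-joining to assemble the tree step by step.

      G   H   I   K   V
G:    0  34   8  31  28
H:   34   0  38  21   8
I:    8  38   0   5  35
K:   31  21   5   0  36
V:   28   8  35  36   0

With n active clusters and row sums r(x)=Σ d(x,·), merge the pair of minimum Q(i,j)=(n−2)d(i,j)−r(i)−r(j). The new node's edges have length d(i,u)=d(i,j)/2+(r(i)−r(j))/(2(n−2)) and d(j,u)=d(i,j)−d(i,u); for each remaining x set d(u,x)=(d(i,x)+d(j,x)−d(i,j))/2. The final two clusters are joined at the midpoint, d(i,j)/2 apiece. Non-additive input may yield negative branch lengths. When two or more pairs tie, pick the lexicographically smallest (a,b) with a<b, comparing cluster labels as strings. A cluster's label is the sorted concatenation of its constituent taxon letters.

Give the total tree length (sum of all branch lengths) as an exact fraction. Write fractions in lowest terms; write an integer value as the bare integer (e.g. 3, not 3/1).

iteration 1: select H,V (d=8, Q=-184); attach at lengths (3, 5); label the merged cluster HV
  updated: d(G,HV)=27, d(HV,I)=65/2, d(HV,K)=49/2
iteration 2: select G,HV (d=27, Q=-96); attach at lengths (9, 18); label the merged cluster GHV
  updated: d(GHV,I)=27/4, d(GHV,K)=57/4
iteration 3: select GHV,I (d=27/4, Q=-26); attach at lengths (8, -5/4); label the merged cluster GHIV
  updated: d(GHIV,K)=25/4
iteration 4: select GHIV,K (d=25/4); attach at lengths (25/8, 25/8); label the merged cluster GHIKV
final tree: (((G:9,(H:3,V:5):18):8,I:-5/4):25/8,K:25/8)
total length: 48

48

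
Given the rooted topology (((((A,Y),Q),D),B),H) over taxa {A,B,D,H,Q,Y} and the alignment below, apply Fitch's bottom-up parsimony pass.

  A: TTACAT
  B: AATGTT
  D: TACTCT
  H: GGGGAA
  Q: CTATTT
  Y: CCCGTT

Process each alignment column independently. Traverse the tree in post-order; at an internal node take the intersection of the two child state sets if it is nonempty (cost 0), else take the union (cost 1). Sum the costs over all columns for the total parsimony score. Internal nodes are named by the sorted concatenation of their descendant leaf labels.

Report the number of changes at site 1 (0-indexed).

site 0, node AY: A={T} ∪ Y={C} → {C,T} (+1)
site 0, node AQY: AY={C,T} ∩ Q={C} → {C} (+0)
site 0, node ADQY: AQY={C} ∪ D={T} → {C,T} (+1)
site 0, node ABDQY: ADQY={C,T} ∪ B={A} → {A,C,T} (+1)
site 0, node ABDHQY: ABDQY={A,C,T} ∪ H={G} → {A,C,G,T} (+1)
site 1, node AY: A={T} ∪ Y={C} → {C,T} (+1)
site 1, node AQY: AY={C,T} ∩ Q={T} → {T} (+0)
site 1, node ADQY: AQY={T} ∪ D={A} → {A,T} (+1)
site 1, node ABDQY: ADQY={A,T} ∩ B={A} → {A} (+0)
site 1, node ABDHQY: ABDQY={A} ∪ H={G} → {A,G} (+1)
site 2, node AY: A={A} ∪ Y={C} → {A,C} (+1)
site 2, node AQY: AY={A,C} ∩ Q={A} → {A} (+0)
site 2, node ADQY: AQY={A} ∪ D={C} → {A,C} (+1)
site 2, node ABDQY: ADQY={A,C} ∪ B={T} → {A,C,T} (+1)
site 2, node ABDHQY: ABDQY={A,C,T} ∪ H={G} → {A,C,G,T} (+1)
site 3, node AY: A={C} ∪ Y={G} → {C,G} (+1)
site 3, node AQY: AY={C,G} ∪ Q={T} → {C,G,T} (+1)
site 3, node ADQY: AQY={C,G,T} ∩ D={T} → {T} (+0)
site 3, node ABDQY: ADQY={T} ∪ B={G} → {G,T} (+1)
site 3, node ABDHQY: ABDQY={G,T} ∩ H={G} → {G} (+0)
site 4, node AY: A={A} ∪ Y={T} → {A,T} (+1)
site 4, node AQY: AY={A,T} ∩ Q={T} → {T} (+0)
site 4, node ADQY: AQY={T} ∪ D={C} → {C,T} (+1)
site 4, node ABDQY: ADQY={C,T} ∩ B={T} → {T} (+0)
site 4, node ABDHQY: ABDQY={T} ∪ H={A} → {A,T} (+1)
site 5, node AY: A={T} ∩ Y={T} → {T} (+0)
site 5, node AQY: AY={T} ∩ Q={T} → {T} (+0)
site 5, node ADQY: AQY={T} ∩ D={T} → {T} (+0)
site 5, node ABDQY: ADQY={T} ∩ B={T} → {T} (+0)
site 5, node ABDHQY: ABDQY={T} ∪ H={A} → {A,T} (+1)
per-site changes: [4, 3, 4, 3, 3, 1]; total = 18

3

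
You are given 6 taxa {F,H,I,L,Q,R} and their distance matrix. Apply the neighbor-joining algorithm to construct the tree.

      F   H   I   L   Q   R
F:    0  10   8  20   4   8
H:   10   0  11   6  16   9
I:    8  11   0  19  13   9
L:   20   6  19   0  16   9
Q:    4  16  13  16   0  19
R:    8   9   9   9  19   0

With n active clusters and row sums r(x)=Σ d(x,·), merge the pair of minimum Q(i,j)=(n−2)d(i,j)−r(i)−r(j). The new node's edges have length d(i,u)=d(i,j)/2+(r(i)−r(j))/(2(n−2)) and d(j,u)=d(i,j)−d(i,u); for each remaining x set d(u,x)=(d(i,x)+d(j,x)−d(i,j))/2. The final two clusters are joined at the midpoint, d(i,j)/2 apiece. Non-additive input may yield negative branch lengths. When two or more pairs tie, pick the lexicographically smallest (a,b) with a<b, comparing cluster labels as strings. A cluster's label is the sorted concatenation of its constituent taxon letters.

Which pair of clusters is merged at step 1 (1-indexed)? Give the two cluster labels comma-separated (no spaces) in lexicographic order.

F,Q

step 1: merge (F,Q) at d=4, Q=-102; branch lengths F→-1/4, Q→17/4; new cluster FQ
  updated: d(FQ,H)=11, d(FQ,I)=17/2, d(FQ,L)=16, d(FQ,R)=23/2
step 2: merge (FQ,I) at d=17/2, Q=-69; branch lengths FQ→25/6, I→13/3; new cluster FIQ
  updated: d(FIQ,H)=27/4, d(FIQ,L)=53/4, d(FIQ,R)=6
step 3: merge (FIQ,R) at d=6, Q=-38; branch lengths FIQ→7/2, R→5/2; new cluster FIQR
  updated: d(FIQR,H)=39/8, d(FIQR,L)=65/8
step 4: merge (FIQR,H) at d=39/8, Q=-19; branch lengths FIQR→7/2, H→11/8; new cluster FHIQR
  updated: d(FHIQR,L)=37/8
step 5: merge (FHIQR,L) at d=37/8; branch lengths FHIQR→37/16, L→37/16; new cluster FHILQR
final tree: (((((F:-1/4,Q:17/4):25/6,I:13/3):7/2,R:5/2):7/2,H:11/8):37/16,L:37/16)
total length: 28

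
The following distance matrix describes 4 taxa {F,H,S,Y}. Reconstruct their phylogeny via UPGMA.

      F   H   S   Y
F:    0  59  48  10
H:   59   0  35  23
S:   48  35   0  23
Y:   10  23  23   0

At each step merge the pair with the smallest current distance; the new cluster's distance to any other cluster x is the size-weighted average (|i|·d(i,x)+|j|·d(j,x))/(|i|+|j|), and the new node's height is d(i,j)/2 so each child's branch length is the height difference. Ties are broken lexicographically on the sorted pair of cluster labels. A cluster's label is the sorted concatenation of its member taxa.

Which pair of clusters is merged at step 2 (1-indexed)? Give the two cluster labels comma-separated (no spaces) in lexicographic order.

H,S

1. join F+Y (d=10) ⇒ FY; edges |F|=5, |Y|=5
  updated: d(FY,H)=41, d(FY,S)=71/2
2. join H+S (d=35) ⇒ HS; edges |H|=35/2, |S|=35/2
  updated: d(FY,HS)=153/4
3. join FY+HS (d=153/4) ⇒ FHSY; edges |FY|=113/8, |HS|=13/8
final tree: ((F:5,Y:5):113/8,(H:35/2,S:35/2):13/8)
total length: 243/4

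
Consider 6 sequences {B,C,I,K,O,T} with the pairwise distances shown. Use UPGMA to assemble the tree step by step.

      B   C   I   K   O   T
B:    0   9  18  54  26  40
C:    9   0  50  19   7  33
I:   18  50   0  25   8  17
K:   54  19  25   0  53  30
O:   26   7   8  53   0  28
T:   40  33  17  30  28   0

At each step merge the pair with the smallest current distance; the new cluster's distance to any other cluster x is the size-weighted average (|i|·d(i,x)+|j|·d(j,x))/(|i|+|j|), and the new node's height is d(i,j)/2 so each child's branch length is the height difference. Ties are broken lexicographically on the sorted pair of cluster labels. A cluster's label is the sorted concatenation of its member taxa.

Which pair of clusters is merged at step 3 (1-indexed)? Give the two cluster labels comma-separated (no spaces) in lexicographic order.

1. join C+O (d=7) ⇒ CO; edges |C|=7/2, |O|=7/2
  updated: d(B,CO)=35/2, d(CO,I)=29, d(CO,K)=36, d(CO,T)=61/2
2. join I+T (d=17) ⇒ IT; edges |I|=17/2, |T|=17/2
  updated: d(B,IT)=29, d(CO,IT)=119/4, d(IT,K)=55/2
3. join B+CO (d=35/2) ⇒ BCO; edges |B|=35/4, |CO|=21/4
  updated: d(BCO,IT)=59/2, d(BCO,K)=42
4. join IT+K (d=55/2) ⇒ IKT; edges |IT|=21/4, |K|=55/4
  updated: d(BCO,IKT)=101/3
5. join BCO+IKT (d=101/3) ⇒ BCIKOT; edges |BCO|=97/12, |IKT|=37/12
final tree: ((B:35/4,(C:7/2,O:7/2):21/4):97/12,((I:17/2,T:17/2):21/4,K:55/4):37/12)
total length: 409/6

B,CO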